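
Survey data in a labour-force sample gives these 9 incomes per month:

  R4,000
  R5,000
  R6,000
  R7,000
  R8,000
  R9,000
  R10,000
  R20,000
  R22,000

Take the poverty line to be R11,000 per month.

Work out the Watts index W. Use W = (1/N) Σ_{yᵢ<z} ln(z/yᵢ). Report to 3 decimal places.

0.386

Incomes under z: R4,000, R5,000, R6,000, R7,000, R8,000, R9,000, R10,000 (q = 7 of N = 9).
ln(z/y) terms: ln(11000/4000) = 1.0116; ln(11000/5000) = 0.7885; ln(11000/6000) = 0.6061; ln(11000/7000) = 0.4520; ln(11000/8000) = 0.3185; ln(11000/9000) = 0.2007; ln(11000/10000) = 0.0953.
W = 3.472614 / 9 = 0.386.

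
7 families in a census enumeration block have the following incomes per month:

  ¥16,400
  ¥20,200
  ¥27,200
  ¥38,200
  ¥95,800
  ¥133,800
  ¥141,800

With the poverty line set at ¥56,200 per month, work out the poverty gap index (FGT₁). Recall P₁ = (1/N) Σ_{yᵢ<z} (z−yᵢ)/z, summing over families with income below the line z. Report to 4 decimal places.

0.3122

Below z: ¥16,400, ¥20,200, ¥27,200, ¥38,200 (q = 4 of N = 7).
Relative gaps: (56200−16400)/56200 = 0.7082; (56200−20200)/56200 = 0.6406; (56200−27200)/56200 = 0.5160; (56200−38200)/56200 = 0.3203.
Sum of shortfalls = 2.185053; P₁ averages over all N: 2.185053 / 7 = 0.3122.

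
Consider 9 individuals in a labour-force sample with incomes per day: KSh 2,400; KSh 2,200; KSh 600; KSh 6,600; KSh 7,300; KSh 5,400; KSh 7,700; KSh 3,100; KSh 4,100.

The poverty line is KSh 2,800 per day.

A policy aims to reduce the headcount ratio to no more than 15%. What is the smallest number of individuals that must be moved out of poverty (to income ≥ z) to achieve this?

2

3 of the 9 individuals are poor, so H = 3/9 = 0.333.
A headcount ratio of at most 15% allows at most ⌊0.15 × 9⌋ = 1 poor individuals.
So at least 3 − 1 = 2 must be lifted.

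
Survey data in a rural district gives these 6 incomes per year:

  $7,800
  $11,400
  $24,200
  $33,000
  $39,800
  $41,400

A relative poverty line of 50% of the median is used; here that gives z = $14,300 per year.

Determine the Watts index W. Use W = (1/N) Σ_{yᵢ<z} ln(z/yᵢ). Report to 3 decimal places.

Below the line: $7,800, $11,400 (q = 2 of N = 6).
ln(z/y) terms: ln(14300/7800) = 0.6061; ln(14300/11400) = 0.2266.
W = 0.832782 / 6 = 0.139.

0.139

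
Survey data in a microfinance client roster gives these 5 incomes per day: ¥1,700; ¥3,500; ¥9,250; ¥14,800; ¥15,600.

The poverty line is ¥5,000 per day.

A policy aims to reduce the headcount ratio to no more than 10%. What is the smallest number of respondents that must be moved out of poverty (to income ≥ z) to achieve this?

2

2 of the 5 respondents are poor, so H = 2/5 = 0.400.
A headcount ratio of at most 10% allows at most ⌊0.10 × 5⌋ = 0 poor respondents.
So at least 2 − 0 = 2 must be lifted.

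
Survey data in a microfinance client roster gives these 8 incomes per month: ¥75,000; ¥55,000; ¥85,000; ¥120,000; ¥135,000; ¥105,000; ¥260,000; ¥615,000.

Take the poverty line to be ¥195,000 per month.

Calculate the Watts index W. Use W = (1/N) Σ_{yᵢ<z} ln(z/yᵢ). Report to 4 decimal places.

Below the line: ¥55,000, ¥75,000, ¥85,000, ¥105,000, ¥120,000, ¥135,000 (q = 6 of N = 8).
ln(z/y) terms: ln(195000/55000) = 1.2657; ln(195000/75000) = 0.9555; ln(195000/85000) = 0.8303; ln(195000/105000) = 0.6190; ln(195000/120000) = 0.4855; ln(195000/135000) = 0.3677.
W = 4.523798 / 8 = 0.5655.

0.5655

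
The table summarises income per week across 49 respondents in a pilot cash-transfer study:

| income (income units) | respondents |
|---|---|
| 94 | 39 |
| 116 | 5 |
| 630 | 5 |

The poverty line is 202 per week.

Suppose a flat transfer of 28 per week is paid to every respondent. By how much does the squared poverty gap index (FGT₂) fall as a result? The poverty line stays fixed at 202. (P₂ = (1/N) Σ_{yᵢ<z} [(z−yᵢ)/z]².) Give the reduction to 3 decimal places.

0.113

Before: below the line — 39×94, 5×116; squared poverty gap index (FGT₂) = 0.24601.
After the 28 transfer: below the line — 39×122, 5×144; squared poverty gap index (FGT₂) = 0.13325.
Reduction = 0.24601 − 0.13325 = 0.113.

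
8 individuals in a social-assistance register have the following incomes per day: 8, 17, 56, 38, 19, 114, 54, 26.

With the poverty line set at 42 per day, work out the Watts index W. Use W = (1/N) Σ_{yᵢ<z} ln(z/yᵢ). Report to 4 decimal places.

0.4919

Below the line: 8, 17, 19, 26, 38 (q = 5 of N = 8).
Log shortfalls: ln(42/8) = 1.6582; ln(42/17) = 0.9045; ln(42/19) = 0.7932; ln(42/26) = 0.4796; ln(42/38) = 0.1001.
W = 3.935572 / 8 = 0.4919.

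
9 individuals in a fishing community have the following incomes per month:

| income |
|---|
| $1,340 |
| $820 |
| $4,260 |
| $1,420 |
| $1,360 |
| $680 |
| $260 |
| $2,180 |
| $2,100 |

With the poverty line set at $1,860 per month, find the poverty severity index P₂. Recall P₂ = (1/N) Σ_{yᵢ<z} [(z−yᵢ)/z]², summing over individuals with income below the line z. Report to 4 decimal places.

Poor units: $260, $680, $820, $1,340, $1,360, $1,420 (q = 6 of N = 9).
Normalized shortfalls: (1860−260)/1860 = 0.8602; (1860−680)/1860 = 0.6344; (1860−820)/1860 = 0.5591; (1860−1340)/1860 = 0.2796; (1860−1360)/1860 = 0.2688; (1860−1420)/1860 = 0.2366.
Squared: 0.7400; 0.4025; 0.3126; 0.0782; 0.0723; 0.0560.
Sum = 1.661464; P₂ = 1.661464 / 9 = 0.1846.

0.1846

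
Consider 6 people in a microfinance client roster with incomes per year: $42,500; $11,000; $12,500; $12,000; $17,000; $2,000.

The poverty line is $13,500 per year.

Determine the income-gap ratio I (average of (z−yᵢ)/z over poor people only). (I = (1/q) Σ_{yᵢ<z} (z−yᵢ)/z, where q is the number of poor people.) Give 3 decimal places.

Below the line: $2,000, $11,000, $12,000, $12,500 (q = 4 of N = 6).
Relative gaps: 0.8519, 0.1852, 0.1111, 0.0741; sum = 1.222222.
The income-gap ratio divides by q (the poor only): 1.222222 / 4 = 0.306.

0.306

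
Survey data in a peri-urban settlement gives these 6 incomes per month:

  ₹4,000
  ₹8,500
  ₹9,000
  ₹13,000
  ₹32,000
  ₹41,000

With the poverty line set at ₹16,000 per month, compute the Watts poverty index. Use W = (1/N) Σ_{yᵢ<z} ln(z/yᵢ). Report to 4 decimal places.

Below z: ₹4,000, ₹8,500, ₹9,000, ₹13,000 (q = 4 of N = 6).
Log gaps: ln(16000/4000) = 1.3863; ln(16000/8500) = 0.6325; ln(16000/9000) = 0.5754; ln(16000/13000) = 0.2076.
W = 2.801820 / 6 = 0.4670.

0.4670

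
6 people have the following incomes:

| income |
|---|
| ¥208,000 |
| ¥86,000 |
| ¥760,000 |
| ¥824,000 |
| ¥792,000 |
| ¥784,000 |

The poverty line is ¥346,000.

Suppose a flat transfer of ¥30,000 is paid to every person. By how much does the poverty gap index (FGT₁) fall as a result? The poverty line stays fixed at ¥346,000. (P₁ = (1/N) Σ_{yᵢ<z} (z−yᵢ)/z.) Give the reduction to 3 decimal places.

Before: below the line — ¥86,000, ¥208,000; poverty gap index (FGT₁) = 0.19171.
After the ¥30,000 transfer: below the line — ¥116,000, ¥238,000; poverty gap index (FGT₁) = 0.16281.
Reduction = 0.19171 − 0.16281 = 0.029.

0.029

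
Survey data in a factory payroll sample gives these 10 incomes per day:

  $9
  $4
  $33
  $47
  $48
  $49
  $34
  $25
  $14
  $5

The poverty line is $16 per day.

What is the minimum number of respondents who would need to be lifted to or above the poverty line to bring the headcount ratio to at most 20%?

2

Currently q = 4 of N = 10 are below the line (H = 0.400).
A headcount ratio of at most 20% allows at most ⌊0.20 × 10⌋ = 2 poor respondents.
So at least 4 − 2 = 2 must be lifted.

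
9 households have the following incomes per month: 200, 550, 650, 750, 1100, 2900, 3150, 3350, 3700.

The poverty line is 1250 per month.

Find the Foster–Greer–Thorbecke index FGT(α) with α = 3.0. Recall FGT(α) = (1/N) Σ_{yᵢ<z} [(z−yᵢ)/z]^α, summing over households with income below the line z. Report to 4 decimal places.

Poor units: 200, 550, 650, 750, 1100 (q = 5 of N = 9).
Normalized shortfalls: (1250−200)/1250 = 0.8400; (1250−550)/1250 = 0.5600; (1250−650)/1250 = 0.4800; (1250−750)/1250 = 0.4000; (1250−1100)/1250 = 0.1200.
Raised to α = 3.0: 0.59270; 0.17562; 0.11059; 0.06400; 0.00173.
Sum = 0.944640; FGT(3.0) = 0.944640 / 9 = 0.1050.

0.1050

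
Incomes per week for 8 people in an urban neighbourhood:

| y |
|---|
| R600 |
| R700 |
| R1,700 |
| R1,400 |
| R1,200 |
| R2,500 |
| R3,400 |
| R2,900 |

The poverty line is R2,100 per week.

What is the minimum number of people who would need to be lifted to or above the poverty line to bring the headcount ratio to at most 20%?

4

5 of the 8 people are poor, so H = 5/8 = 0.625.
A headcount ratio of at most 20% allows at most ⌊0.20 × 8⌋ = 1 poor people.
So at least 5 − 1 = 4 must be lifted.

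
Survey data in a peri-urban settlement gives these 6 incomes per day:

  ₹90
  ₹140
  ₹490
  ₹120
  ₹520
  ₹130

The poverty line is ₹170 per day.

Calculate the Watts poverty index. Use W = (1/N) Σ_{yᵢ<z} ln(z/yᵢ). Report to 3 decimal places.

Below the line: ₹90, ₹120, ₹130, ₹140 (q = 4 of N = 6).
Log shortfalls: ln(170/90) = 0.6360; ln(170/120) = 0.3483; ln(170/130) = 0.2683; ln(170/140) = 0.1942.
W = 1.446715 / 6 = 0.241.

0.241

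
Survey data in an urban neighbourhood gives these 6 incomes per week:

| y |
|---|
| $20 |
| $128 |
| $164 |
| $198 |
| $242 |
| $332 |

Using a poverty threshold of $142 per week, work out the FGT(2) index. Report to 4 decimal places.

Poor units: $20, $128 (q = 2 of N = 6).
Gap ratios (z−y)/z: (142−20)/142 = 0.8592; (142−128)/142 = 0.0986.
Squared: 0.7381; 0.0097.
Sum = 0.747867; P₂ = 0.747867 / 6 = 0.1246.

0.1246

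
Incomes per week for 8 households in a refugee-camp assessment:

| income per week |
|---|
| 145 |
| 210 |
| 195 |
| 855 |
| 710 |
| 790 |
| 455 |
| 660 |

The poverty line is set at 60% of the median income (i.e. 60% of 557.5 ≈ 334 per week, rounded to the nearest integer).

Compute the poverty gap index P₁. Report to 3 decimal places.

Below the line: 145, 195, 210 (q = 3 of N = 8).
Normalized shortfalls: (334−145)/334 = 0.5659; (334−195)/334 = 0.4162; (334−210)/334 = 0.3713.
Σ = 1.353293. Dividing by the full population N = 8 gives P₁ = 0.169.

0.169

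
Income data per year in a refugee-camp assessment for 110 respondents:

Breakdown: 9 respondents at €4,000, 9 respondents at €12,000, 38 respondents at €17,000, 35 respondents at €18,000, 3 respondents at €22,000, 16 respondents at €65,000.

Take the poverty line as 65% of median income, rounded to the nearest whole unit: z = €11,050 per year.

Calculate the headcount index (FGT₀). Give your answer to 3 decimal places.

9 of the 110 respondents have income below €11,050.
H = 9/110 = 0.082.

0.082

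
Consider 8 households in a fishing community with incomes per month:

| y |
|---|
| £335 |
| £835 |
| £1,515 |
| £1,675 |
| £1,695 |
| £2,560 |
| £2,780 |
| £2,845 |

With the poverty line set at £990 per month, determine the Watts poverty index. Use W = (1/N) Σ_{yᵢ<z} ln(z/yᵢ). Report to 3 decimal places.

Poor units: £335, £835 (q = 2 of N = 8).
Log gaps: ln(990/335) = 1.0836; ln(990/835) = 0.1703.
W = 1.253848 / 8 = 0.157.

0.157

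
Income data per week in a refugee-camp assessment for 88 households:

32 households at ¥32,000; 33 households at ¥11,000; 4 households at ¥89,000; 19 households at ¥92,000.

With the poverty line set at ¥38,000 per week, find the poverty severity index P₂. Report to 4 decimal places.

Below z: 33×¥11,000, 32×¥32,000 (q = 65 of N = 88).
Gap ratios (z−y)/z: (38000−11000)/38000 = 0.7105 (×33); (38000−32000)/38000 = 0.1579 (×32).
Squared: 0.5048 (×33); 0.0249 (×32).
Sum = 17.457756; P₂ = 17.457756 / 88 = 0.1984.

0.1984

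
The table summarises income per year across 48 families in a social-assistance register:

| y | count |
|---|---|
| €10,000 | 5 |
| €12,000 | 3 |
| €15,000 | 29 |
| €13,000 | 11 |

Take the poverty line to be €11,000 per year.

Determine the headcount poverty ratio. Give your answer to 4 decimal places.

0.1042

5 of the 48 families have income below €11,000.
H = 5/48 = 0.1042.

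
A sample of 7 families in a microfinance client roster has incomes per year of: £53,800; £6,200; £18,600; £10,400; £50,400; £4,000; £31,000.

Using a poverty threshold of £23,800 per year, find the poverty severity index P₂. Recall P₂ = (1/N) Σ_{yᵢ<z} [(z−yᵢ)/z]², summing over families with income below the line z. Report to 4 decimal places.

0.2291

Below the line: £4,000, £6,200, £10,400, £18,600 (q = 4 of N = 7).
Gap ratios (z−y)/z: (23800−4000)/23800 = 0.8319; (23800−6200)/23800 = 0.7395; (23800−10400)/23800 = 0.5630; (23800−18600)/23800 = 0.2185.
Squared: 0.6921; 0.5469; 0.3170; 0.0477.
Sum = 1.603700; P₂ = 1.603700 / 7 = 0.2291.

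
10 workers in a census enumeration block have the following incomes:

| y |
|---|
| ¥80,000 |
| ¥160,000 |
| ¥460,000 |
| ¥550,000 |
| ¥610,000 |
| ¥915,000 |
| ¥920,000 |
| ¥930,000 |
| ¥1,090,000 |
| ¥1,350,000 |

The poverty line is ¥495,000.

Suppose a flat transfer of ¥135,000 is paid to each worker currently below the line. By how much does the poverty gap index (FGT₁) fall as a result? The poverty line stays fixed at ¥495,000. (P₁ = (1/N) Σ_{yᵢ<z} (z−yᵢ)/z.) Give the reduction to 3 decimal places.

0.062

Before: below the line — ¥80,000, ¥160,000, ¥460,000; poverty gap index (FGT₁) = 0.15859.
After the ¥135,000 transfer: below the line — ¥215,000, ¥295,000; poverty gap index (FGT₁) = 0.09697.
Reduction = 0.15859 − 0.09697 = 0.062.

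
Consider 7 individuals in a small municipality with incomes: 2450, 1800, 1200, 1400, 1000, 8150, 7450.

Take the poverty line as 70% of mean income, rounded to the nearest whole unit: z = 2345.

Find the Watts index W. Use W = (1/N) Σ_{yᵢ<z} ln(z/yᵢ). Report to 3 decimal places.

Incomes under z: 1000, 1200, 1400, 1800 (q = 4 of N = 7).
ln(z/y) terms: ln(2345/1000) = 0.8523; ln(2345/1200) = 0.6700; ln(2345/1400) = 0.5158; ln(2345/1800) = 0.2645.
W = 2.302561 / 7 = 0.329.

0.329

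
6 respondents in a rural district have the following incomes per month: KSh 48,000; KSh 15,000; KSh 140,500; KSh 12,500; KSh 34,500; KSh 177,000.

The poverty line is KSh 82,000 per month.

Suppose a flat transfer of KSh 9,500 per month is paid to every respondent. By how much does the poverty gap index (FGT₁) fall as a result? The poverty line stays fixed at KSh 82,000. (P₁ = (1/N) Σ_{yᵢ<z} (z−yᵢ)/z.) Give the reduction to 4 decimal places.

0.0772

Before: below the line — KSh 12,500, KSh 15,000, KSh 34,500, KSh 48,000; poverty gap index (FGT₁) = 0.443089.
After the KSh 9,500 transfer: below the line — KSh 22,000, KSh 24,500, KSh 44,000, KSh 57,500; poverty gap index (FGT₁) = 0.365854.
Reduction = 0.443089 − 0.365854 = 0.0772.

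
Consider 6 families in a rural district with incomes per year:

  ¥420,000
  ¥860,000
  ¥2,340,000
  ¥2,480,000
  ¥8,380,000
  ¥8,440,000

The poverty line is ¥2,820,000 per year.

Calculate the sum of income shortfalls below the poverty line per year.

¥5,180,000

Poor units: ¥420,000, ¥860,000, ¥2,340,000, ¥2,480,000 (q = 4 of N = 6).
Individual gaps: 2820000−420000 = 2400000; 2820000−860000 = 1960000; 2820000−2340000 = 480000; 2820000−2480000 = 340000.
Aggregate gap = ¥5,180,000.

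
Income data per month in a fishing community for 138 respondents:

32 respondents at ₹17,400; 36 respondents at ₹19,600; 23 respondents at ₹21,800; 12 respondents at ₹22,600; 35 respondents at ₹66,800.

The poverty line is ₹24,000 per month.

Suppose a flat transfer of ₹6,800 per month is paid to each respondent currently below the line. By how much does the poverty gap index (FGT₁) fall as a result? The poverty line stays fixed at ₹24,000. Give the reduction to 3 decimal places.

Before: below the line — 32×₹17,400, 36×₹19,600, 23×₹21,800, 12×₹22,600; poverty gap index (FGT₁) = 0.13194.
After the ₹6,800 transfer: below the line — none; poverty gap index (FGT₁) = 0.00000.
Reduction = 0.13194 − 0.00000 = 0.132.

0.132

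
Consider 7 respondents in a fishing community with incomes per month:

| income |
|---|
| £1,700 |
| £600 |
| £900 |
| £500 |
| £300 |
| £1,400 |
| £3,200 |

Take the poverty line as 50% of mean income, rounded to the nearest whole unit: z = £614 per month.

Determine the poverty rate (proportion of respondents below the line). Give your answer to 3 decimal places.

0.429

3 of the 7 respondents have income below £614.
H = 3/7 = 0.429.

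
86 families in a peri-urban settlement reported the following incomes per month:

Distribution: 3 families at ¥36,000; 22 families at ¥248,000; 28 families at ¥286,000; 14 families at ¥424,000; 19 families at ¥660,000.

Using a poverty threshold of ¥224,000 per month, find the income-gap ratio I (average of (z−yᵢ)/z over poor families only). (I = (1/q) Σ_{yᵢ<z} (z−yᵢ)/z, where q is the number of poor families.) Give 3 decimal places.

Below z: 3×¥36,000 (q = 3 of N = 86).
Shortfall ratios (z−y)/z: 0.8393 (×3); sum = 2.517857.
The income-gap ratio divides by q (the poor only): 2.517857 / 3 = 0.839.

0.839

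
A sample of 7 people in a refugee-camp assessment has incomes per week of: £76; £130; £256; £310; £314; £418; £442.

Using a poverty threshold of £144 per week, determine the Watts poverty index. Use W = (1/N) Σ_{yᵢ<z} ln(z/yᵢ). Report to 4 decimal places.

Poor units: £76, £130 (q = 2 of N = 7).
ln(z/y) terms: ln(144/76) = 0.6391; ln(144/130) = 0.1023.
W = 0.741359 / 7 = 0.1059.

0.1059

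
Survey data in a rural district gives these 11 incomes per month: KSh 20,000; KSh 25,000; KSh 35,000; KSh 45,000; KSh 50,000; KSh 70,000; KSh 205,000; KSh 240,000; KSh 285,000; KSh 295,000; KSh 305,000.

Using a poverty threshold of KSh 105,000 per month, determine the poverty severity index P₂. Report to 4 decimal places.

0.2175

Incomes under z: KSh 20,000, KSh 25,000, KSh 35,000, KSh 45,000, KSh 50,000, KSh 70,000 (q = 6 of N = 11).
Gap ratios (z−y)/z: (105000−20000)/105000 = 0.8095; (105000−25000)/105000 = 0.7619; (105000−35000)/105000 = 0.6667; (105000−45000)/105000 = 0.5714; (105000−50000)/105000 = 0.5238; (105000−70000)/105000 = 0.3333.
Squared: 0.6553; 0.5805; 0.4444; 0.3265; 0.2744; 0.1111.
Sum = 2.392290; P₂ = 2.392290 / 11 = 0.2175.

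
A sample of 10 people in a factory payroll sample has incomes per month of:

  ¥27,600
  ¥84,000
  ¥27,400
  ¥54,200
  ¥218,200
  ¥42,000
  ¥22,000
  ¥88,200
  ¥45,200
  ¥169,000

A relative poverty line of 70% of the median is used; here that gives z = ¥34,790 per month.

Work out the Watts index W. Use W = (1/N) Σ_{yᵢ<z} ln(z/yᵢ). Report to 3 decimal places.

Poor units: ¥22,000, ¥27,400, ¥27,600 (q = 3 of N = 10).
Log gaps: ln(34790/22000) = 0.4583; ln(34790/27400) = 0.2388; ln(34790/27600) = 0.2315.
W = 0.928589 / 10 = 0.093.

0.093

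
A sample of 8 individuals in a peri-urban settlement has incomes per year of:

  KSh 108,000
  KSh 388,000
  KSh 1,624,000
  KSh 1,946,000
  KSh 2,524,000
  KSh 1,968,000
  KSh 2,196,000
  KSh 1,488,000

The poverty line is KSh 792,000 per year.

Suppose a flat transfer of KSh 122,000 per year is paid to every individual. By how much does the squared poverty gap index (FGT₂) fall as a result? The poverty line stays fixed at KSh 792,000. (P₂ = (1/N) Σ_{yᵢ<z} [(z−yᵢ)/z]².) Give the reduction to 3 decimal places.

Before: below the line — KSh 108,000, KSh 388,000; squared poverty gap index (FGT₂) = 0.12576.
After the KSh 122,000 transfer: below the line — KSh 230,000, KSh 510,000; squared poverty gap index (FGT₂) = 0.07879.
Reduction = 0.12576 − 0.07879 = 0.047.

0.047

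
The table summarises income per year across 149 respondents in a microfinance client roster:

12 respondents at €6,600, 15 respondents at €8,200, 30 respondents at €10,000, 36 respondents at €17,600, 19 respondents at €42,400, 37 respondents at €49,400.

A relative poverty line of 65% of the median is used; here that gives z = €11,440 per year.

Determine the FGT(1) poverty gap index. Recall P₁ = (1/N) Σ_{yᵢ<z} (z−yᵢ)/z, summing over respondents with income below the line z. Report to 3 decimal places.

Incomes under z: 12×€6,600, 15×€8,200, 30×€10,000 (q = 57 of N = 149).
Gap ratios (z−y)/z: (11440−6600)/11440 = 0.4231 (×12); (11440−8200)/11440 = 0.2832 (×15); (11440−10000)/11440 = 0.1259 (×30).
Σ = 13.101399. Dividing by the full population N = 149 gives P₁ = 0.088.

0.088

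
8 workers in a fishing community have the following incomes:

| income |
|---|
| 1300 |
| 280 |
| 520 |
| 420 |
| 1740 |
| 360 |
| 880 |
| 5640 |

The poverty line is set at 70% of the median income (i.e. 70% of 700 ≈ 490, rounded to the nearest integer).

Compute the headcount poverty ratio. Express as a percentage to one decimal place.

3 of the 8 workers have income below 490.
H = 3/8 = 37.5%.

37.5%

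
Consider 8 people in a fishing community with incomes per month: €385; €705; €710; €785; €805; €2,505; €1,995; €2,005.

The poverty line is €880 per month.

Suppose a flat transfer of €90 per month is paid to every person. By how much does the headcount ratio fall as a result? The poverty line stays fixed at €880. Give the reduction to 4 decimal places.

Before: below the line — €385, €705, €710, €785, €805; headcount ratio = 0.625000.
After the €90 transfer: below the line — €475, €795, €800, €875; headcount ratio = 0.500000.
Reduction = 0.625000 − 0.500000 = 0.1250.

0.1250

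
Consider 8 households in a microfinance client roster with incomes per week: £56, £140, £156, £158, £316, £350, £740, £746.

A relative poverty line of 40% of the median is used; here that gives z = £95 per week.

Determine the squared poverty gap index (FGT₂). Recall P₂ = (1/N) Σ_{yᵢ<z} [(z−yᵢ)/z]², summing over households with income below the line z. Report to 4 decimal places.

Below z: £56 (q = 1 of N = 8).
Gap ratios (z−y)/z: (95−56)/95 = 0.4105.
Squared: 0.1685.
Sum = 0.168532; P₂ = 0.168532 / 8 = 0.0211.

0.0211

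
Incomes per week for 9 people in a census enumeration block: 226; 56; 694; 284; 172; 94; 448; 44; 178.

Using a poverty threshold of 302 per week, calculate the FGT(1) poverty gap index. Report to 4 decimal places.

0.3900

Below z: 44, 56, 94, 172, 178, 226, 284 (q = 7 of N = 9).
Gap ratios (z−y)/z: (302−44)/302 = 0.8543; (302−56)/302 = 0.8146; (302−94)/302 = 0.6887; (302−172)/302 = 0.4305; (302−178)/302 = 0.4106; (302−226)/302 = 0.2517; (302−284)/302 = 0.0596.
Sum of shortfalls = 3.509934; P₁ averages over all N: 3.509934 / 9 = 0.3900.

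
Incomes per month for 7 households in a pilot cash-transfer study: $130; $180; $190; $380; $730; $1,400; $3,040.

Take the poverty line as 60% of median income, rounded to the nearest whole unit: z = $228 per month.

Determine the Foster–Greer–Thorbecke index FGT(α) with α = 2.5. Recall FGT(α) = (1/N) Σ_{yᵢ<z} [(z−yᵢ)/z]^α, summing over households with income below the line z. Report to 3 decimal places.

0.022

Incomes under z: $130, $180, $190 (q = 3 of N = 7).
Shortfall ratios: (228−130)/228 = 0.4298; (228−180)/228 = 0.2105; (228−190)/228 = 0.1667.
Raised to α = 2.5: 0.12112; 0.02034; 0.01134.
Sum = 0.152800; FGT(2.5) = 0.152800 / 7 = 0.022.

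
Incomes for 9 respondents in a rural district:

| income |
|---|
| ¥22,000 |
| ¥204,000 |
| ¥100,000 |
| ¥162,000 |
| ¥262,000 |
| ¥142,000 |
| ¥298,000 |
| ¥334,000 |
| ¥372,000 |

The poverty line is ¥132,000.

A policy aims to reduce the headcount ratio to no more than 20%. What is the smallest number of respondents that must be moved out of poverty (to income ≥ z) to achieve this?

1

2 of the 9 respondents are poor, so H = 2/9 = 0.222.
A headcount ratio of at most 20% allows at most ⌊0.20 × 9⌋ = 1 poor respondents.
So at least 2 − 1 = 1 must be lifted.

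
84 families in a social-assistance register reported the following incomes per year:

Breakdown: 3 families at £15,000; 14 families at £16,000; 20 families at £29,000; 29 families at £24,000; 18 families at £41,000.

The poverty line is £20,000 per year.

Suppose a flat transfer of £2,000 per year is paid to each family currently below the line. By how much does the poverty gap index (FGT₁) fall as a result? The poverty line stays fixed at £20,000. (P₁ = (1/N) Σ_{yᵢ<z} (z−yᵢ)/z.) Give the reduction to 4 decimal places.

Before: below the line — 3×£15,000, 14×£16,000; poverty gap index (FGT₁) = 0.042262.
After the £2,000 transfer: below the line — 3×£17,000, 14×£18,000; poverty gap index (FGT₁) = 0.022024.
Reduction = 0.042262 − 0.022024 = 0.0202.

0.0202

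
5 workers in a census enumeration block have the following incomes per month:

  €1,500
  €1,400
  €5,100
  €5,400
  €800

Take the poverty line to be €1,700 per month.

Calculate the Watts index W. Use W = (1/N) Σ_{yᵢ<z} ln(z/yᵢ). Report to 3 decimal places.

0.215

Poor units: €800, €1,400, €1,500 (q = 3 of N = 5).
Log shortfalls: ln(1700/800) = 0.7538; ln(1700/1400) = 0.1942; ln(1700/1500) = 0.1252.
W = 1.073091 / 5 = 0.215.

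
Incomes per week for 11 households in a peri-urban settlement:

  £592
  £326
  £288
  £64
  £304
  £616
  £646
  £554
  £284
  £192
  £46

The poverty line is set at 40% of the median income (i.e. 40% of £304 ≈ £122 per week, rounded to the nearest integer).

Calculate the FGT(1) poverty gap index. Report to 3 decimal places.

0.100

Below the line: £46, £64 (q = 2 of N = 11).
Gap ratios (z−y)/z: (122−46)/122 = 0.6230; (122−64)/122 = 0.4754.
Sum of shortfalls = 1.098361; P₁ averages over all N: 1.098361 / 11 = 0.100.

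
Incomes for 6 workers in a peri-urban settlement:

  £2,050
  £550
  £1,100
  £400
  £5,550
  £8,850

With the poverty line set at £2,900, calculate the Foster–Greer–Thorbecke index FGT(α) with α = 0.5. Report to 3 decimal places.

Incomes under z: £400, £550, £1,100, £2,050 (q = 4 of N = 6).
Relative gaps: (2900−400)/2900 = 0.8621; (2900−550)/2900 = 0.8103; (2900−1100)/2900 = 0.6207; (2900−2050)/2900 = 0.2931.
Raised to α = 0.5: 0.92848; 0.90019; 0.78784; 0.54139.
Sum = 3.157897; FGT(0.5) = 3.157897 / 6 = 0.526.

0.526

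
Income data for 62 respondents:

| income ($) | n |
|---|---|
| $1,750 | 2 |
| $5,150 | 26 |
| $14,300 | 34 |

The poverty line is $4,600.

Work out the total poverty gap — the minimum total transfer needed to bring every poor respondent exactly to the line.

Incomes under z: 2×$1,750 (q = 2 of N = 62).
Individual gaps: 2×(4600−1750) = 5700.
Aggregate gap = $5,700.

$5,700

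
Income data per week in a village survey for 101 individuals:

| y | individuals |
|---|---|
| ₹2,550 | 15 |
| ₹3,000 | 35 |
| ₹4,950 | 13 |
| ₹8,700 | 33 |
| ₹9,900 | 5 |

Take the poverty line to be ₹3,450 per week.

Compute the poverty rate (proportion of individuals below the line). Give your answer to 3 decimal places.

50 of the 101 individuals have income below ₹3,450.
H = 50/101 = 0.495.

0.495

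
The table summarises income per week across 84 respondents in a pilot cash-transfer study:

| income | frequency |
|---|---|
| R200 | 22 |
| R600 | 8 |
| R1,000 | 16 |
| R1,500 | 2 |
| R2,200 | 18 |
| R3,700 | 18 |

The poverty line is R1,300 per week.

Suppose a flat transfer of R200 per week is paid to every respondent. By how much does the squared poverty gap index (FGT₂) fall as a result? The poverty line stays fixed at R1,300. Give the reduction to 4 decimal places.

0.0845

Before: below the line — 22×R200, 8×R600, 16×R1,000; squared poverty gap index (FGT₂) = 0.225275.
After the R200 transfer: below the line — 22×R400, 8×R800, 16×R1,200; squared poverty gap index (FGT₂) = 0.140744.
Reduction = 0.225275 − 0.140744 = 0.0845.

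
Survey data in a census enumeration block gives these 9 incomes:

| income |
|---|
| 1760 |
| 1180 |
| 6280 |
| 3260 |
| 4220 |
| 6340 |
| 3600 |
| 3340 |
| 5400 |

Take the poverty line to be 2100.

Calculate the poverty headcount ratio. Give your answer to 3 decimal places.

2 of the 9 people have income below 2100.
H = 2/9 = 0.222.

0.222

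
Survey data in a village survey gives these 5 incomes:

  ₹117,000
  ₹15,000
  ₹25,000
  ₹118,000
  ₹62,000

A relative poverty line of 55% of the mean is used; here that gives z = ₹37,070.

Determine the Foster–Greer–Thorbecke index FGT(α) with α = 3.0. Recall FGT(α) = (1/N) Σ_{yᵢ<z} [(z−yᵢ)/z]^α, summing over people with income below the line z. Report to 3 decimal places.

0.049

Below z: ₹15,000, ₹25,000 (q = 2 of N = 5).
Shortfall ratios: (37070−15000)/37070 = 0.5954; (37070−25000)/37070 = 0.3256.
Raised to α = 3.0: 0.21103; 0.03452.
Sum = 0.245546; FGT(3.0) = 0.245546 / 5 = 0.049.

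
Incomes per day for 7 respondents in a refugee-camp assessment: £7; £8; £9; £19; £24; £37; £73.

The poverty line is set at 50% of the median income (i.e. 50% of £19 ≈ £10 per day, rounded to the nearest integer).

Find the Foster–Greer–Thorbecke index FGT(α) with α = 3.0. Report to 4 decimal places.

0.0051

Below the line: £7, £8, £9 (q = 3 of N = 7).
Relative gaps: (10−7)/10 = 0.3000; (10−8)/10 = 0.2000; (10−9)/10 = 0.1000.
Raised to α = 3.0: 0.02700; 0.00800; 0.00100.
Sum = 0.036000; FGT(3.0) = 0.036000 / 7 = 0.0051.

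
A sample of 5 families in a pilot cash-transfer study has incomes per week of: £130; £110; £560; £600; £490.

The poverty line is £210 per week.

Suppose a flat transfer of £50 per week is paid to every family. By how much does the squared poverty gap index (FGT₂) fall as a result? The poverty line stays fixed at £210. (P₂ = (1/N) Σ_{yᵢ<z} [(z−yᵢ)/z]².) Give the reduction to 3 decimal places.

0.059

Before: below the line — £110, £130; squared poverty gap index (FGT₂) = 0.07438.
After the £50 transfer: below the line — £160, £180; squared poverty gap index (FGT₂) = 0.01542.
Reduction = 0.07438 − 0.01542 = 0.059.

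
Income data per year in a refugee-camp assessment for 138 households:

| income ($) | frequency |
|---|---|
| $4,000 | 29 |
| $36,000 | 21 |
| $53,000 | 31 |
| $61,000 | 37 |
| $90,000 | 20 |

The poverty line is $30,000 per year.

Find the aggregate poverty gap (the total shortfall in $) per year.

$754,000

Below the line: 29×$4,000 (q = 29 of N = 138).
Individual gaps: 29×(30000−4000) = 754000.
Aggregate gap = $754,000.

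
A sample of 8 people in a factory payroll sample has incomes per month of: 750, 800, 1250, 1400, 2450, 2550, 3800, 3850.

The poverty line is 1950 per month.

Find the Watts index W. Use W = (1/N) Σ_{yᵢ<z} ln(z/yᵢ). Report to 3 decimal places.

Incomes under z: 750, 800, 1250, 1400 (q = 4 of N = 8).
Log gaps: ln(1950/750) = 0.9555; ln(1950/800) = 0.8910; ln(1950/1250) = 0.4447; ln(1950/1400) = 0.3314.
W = 2.622527 / 8 = 0.328.

0.328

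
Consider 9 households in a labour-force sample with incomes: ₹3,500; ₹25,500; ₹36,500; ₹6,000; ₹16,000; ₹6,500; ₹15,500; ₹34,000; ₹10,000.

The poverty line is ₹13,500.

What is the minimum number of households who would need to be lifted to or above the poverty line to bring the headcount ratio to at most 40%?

4 of the 9 households are poor, so H = 4/9 = 0.444.
A headcount ratio of at most 40% allows at most ⌊0.40 × 9⌋ = 3 poor households.
So at least 4 − 3 = 1 must be lifted.

1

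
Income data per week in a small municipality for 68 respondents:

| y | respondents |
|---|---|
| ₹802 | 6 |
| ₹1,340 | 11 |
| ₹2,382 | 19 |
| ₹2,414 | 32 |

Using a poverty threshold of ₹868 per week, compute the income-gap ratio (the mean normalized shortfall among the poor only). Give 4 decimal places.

0.0760

Incomes under z: 6×₹802 (q = 6 of N = 68).
Relative gaps: 0.0760 (×6); sum = 0.456221.
I averages over the q = 6 poor units only: 0.456221 / 6 = 0.0760.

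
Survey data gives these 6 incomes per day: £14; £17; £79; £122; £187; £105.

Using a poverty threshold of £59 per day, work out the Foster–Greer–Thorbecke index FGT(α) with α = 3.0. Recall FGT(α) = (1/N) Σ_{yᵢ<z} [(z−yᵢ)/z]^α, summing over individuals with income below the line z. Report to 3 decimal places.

0.134

Poor units: £14, £17 (q = 2 of N = 6).
Normalized shortfalls: (59−14)/59 = 0.7627; (59−17)/59 = 0.7119.
Raised to α = 3.0: 0.44369; 0.36074.
Sum = 0.804430; FGT(3.0) = 0.804430 / 6 = 0.134.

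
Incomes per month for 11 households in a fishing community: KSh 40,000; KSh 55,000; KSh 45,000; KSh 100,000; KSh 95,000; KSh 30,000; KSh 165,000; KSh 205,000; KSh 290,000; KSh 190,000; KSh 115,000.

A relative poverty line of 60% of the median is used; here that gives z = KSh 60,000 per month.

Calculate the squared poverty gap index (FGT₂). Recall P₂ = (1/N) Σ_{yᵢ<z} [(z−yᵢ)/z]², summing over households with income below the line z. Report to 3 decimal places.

0.039

Poor units: KSh 30,000, KSh 40,000, KSh 45,000, KSh 55,000 (q = 4 of N = 11).
Gap ratios (z−y)/z: (60000−30000)/60000 = 0.5000; (60000−40000)/60000 = 0.3333; (60000−45000)/60000 = 0.2500; (60000−55000)/60000 = 0.0833.
Squared: 0.2500; 0.1111; 0.0625; 0.0069.
Sum = 0.430556; P₂ = 0.430556 / 11 = 0.039.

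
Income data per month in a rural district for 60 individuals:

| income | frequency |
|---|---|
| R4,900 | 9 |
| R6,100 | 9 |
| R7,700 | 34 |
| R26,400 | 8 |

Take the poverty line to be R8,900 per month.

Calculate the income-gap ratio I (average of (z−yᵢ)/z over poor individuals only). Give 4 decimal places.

0.2204

Below z: 9×R4,900, 9×R6,100, 34×R7,700 (q = 52 of N = 60).
Relative gaps: 0.4494 (×9), 0.3146 (×9), 0.1348 (×34); sum = 11.460674.
The income-gap ratio divides by q (the poor only): 11.460674 / 52 = 0.2204.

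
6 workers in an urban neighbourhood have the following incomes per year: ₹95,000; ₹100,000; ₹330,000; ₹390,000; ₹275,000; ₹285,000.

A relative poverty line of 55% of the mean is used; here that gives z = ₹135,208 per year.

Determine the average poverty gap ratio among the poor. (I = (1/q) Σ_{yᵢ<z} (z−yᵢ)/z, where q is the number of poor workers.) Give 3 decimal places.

Below z: ₹95,000, ₹100,000 (q = 2 of N = 6).
Relative gaps: 0.2974, 0.2604; sum = 0.557778.
I averages over the q = 2 poor units only: 0.557778 / 2 = 0.279.

0.279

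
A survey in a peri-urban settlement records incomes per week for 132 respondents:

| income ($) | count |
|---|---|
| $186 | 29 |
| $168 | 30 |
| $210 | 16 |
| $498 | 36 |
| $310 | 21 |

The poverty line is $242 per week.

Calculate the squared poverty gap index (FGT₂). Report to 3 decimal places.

0.035

Poor units: 30×$168, 29×$186, 16×$210 (q = 75 of N = 132).
Gap ratios (z−y)/z: (242−168)/242 = 0.3058 (×30); (242−186)/242 = 0.2314 (×29); (242−210)/242 = 0.1322 (×16).
Squared: 0.0935 (×30); 0.0535 (×29); 0.0175 (×16).
Sum = 4.637798; P₂ = 4.637798 / 132 = 0.035.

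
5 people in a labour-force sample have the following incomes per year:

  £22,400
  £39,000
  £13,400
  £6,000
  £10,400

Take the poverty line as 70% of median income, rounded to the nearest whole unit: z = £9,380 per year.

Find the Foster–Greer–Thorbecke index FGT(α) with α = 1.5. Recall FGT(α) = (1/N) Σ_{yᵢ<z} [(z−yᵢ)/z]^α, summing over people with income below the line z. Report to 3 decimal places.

Below the line: £6,000 (q = 1 of N = 5).
Shortfall ratios: (9380−6000)/9380 = 0.3603.
Raised to α = 1.5: 0.21631.
Sum = 0.216307; FGT(1.5) = 0.216307 / 5 = 0.043.

0.043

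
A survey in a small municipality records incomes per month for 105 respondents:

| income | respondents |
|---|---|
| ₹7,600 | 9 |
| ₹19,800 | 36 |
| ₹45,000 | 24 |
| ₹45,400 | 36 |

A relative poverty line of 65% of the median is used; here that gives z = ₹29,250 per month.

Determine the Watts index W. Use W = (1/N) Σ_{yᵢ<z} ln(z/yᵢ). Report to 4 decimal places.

0.2493

Below z: 9×₹7,600, 36×₹19,800 (q = 45 of N = 105).
Log shortfalls: ln(29250/7600) = 1.3477 (×9); ln(29250/19800) = 0.3902 (×36).
W = 26.176697 / 105 = 0.2493.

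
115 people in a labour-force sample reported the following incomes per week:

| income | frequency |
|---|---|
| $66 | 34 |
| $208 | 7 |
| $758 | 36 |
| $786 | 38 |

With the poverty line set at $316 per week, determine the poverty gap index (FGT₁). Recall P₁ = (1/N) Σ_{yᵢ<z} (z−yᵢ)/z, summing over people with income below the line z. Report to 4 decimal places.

Below the line: 34×$66, 7×$208 (q = 41 of N = 115).
Gap ratios (z−y)/z: (316−66)/316 = 0.7911 (×34); (316−208)/316 = 0.3418 (×7).
Sum of shortfalls = 29.291139; P₁ averages over all N: 29.291139 / 115 = 0.2547.

0.2547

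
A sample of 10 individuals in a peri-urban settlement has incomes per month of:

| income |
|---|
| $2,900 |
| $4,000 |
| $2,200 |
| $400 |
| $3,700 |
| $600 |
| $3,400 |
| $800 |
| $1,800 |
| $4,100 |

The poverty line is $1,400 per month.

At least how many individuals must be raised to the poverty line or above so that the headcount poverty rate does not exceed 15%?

2

3 of the 10 individuals are poor, so H = 3/10 = 0.300.
A headcount ratio of at most 15% allows at most ⌊0.15 × 10⌋ = 1 poor individuals.
So at least 3 − 1 = 2 must be lifted.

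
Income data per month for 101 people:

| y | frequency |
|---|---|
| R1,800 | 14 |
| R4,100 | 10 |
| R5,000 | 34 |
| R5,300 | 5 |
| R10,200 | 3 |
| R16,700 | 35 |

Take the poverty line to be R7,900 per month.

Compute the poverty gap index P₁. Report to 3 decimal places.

0.295

Poor units: 14×R1,800, 10×R4,100, 34×R5,000, 5×R5,300 (q = 63 of N = 101).
Normalized shortfalls: (7900−1800)/7900 = 0.7722 (×14); (7900−4100)/7900 = 0.4810 (×10); (7900−5000)/7900 = 0.3671 (×34); (7900−5300)/7900 = 0.3291 (×5).
Sum of shortfalls = 29.746835; P₁ averages over all N: 29.746835 / 101 = 0.295.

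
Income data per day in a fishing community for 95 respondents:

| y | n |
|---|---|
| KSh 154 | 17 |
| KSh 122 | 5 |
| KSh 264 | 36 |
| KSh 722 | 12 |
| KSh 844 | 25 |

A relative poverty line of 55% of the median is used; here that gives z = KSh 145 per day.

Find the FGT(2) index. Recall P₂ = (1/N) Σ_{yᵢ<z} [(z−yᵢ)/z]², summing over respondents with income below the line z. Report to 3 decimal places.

0.001

Below the line: 5×KSh 122 (q = 5 of N = 95).
Normalized shortfalls: (145−122)/145 = 0.1586 (×5).
Squared: 0.0252 (×5).
Sum = 0.125803; P₂ = 0.125803 / 95 = 0.001.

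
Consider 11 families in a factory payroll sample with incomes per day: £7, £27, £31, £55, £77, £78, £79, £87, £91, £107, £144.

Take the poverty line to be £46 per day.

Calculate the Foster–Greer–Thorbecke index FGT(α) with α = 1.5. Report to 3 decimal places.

Incomes under z: £7, £27, £31 (q = 3 of N = 11).
Relative gaps: (46−7)/46 = 0.8478; (46−27)/46 = 0.4130; (46−31)/46 = 0.3261.
Raised to α = 1.5: 0.78066; 0.26546; 0.18621.
Sum = 1.232322; FGT(1.5) = 1.232322 / 11 = 0.112.

0.112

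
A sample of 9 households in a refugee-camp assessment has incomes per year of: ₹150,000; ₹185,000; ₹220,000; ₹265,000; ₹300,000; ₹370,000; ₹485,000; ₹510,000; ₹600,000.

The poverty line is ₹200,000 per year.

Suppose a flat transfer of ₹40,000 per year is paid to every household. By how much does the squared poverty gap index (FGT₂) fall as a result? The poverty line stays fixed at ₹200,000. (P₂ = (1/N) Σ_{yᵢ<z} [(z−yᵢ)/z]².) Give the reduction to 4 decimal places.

Before: below the line — ₹150,000, ₹185,000; squared poverty gap index (FGT₂) = 0.007569.
After the ₹40,000 transfer: below the line — ₹190,000; squared poverty gap index (FGT₂) = 0.000278.
Reduction = 0.007569 − 0.000278 = 0.0073.

0.0073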